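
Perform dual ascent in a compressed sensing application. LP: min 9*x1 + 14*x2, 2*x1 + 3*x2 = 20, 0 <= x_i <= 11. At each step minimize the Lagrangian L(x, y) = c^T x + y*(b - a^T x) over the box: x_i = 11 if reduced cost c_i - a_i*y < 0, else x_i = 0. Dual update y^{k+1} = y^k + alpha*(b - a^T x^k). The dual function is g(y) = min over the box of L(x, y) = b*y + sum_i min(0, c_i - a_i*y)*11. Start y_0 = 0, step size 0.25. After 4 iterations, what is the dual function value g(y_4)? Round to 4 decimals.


Dual ascent for LP: min 9*x1 + 14*x2, 2*x1 + 3*x2 = 20, 0 <= x_i <= 11
Step 1: y^k = 0.0, reduced costs: (9.0, 14.0)
  x^k = (0.0, 0.0), subgradient = b - a^T x = 20.0
  y^{k+1} = 0.0 + 0.25*20.0 = 5.0
Step 2: y^k = 5.0, reduced costs: (-1.0, -1.0)
  x^k = (11.0, 11.0), subgradient = b - a^T x = -35.0
  y^{k+1} = 5.0 + 0.25*-35.0 = -3.75
Step 3: y^k = -3.75, reduced costs: (16.5, 25.25)
  x^k = (0.0, 0.0), subgradient = b - a^T x = 20.0
  y^{k+1} = -3.75 + 0.25*20.0 = 1.25
Step 4: y^k = 1.25, reduced costs: (6.5, 10.25)
  x^k = (0.0, 0.0), subgradient = b - a^T x = 20.0
  y^{k+1} = 1.25 + 0.25*20.0 = 6.25
Dual objective at y_4 = 6.25: reduced costs (-3.5, -4.75), box minimizer x = (11.0, 11.0)
g(y_4) = b*y + (c1 - a1*y)*x1 + (c2 - a2*y)*x2 = 20*6.25 + (-3.5)*11.0 + (-4.75)*11.0 = 125.0 - 38.5 - 52.25 = 34.25


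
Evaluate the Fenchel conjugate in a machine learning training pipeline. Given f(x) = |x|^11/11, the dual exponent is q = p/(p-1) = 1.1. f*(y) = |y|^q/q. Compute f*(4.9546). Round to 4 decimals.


The conjugate exponent q satisfies 1/p + 1/q = 1.
p = 11, so q = 11/(11 - 1) = 1.1
|y|^q = 4.9546^1.1 = 5.8145
f*(4.9546) = 5.8145 / 1.1 = 5.2859


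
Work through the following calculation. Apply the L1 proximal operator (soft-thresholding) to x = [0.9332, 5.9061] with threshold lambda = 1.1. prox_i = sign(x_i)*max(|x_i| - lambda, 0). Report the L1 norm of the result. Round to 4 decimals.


Soft-thresholding with lambda = 1.1:
prox(0.9332) = sign(0.9332)*max(|0.9332| - 1.1, 0) = 0.0
prox(5.9061) = sign(5.9061)*max(|5.9061| - 1.1, 0) = 4.8061
prox(x) = [0.0, 4.8061]
||prox(x)||_1 = 0.0 + 4.8061 = 4.8061


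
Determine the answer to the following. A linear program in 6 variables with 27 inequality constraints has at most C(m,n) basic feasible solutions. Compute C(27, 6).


Each vertex corresponds to some choice of n active constraints out of m, so the number of vertices is at most C(m, n) = m! / (n!(m-n)!).
m = 27, n = 6
Numerator: 27 * 26 * 25 * 24 * 23 * 22
Denominator: 6! = 720
C(27, 6) = 296010


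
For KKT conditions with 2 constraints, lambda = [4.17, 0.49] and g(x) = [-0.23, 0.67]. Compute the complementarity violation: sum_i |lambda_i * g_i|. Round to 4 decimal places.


KKT complementary slackness check:
lambda_1 * g_1 = 4.17 * -0.23 = -0.9591
lambda_2 * g_2 = 0.49 * 0.67 = 0.3283
Total violation = 0.9591 + 0.3283 = 1.2874


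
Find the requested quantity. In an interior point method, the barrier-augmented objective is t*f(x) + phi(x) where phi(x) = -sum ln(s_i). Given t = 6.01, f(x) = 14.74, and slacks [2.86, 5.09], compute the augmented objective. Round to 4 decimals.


Step 1: Compute log-barrier.
ln values: [1.0508, 1.6273]
phi = -(1.0508 + 1.6273) = -2.6781
Step 2: Compute augmented objective.
t*f(x) = 6.01*14.74 = 88.5874
Total = 88.5874 - 2.6781 = 85.9093


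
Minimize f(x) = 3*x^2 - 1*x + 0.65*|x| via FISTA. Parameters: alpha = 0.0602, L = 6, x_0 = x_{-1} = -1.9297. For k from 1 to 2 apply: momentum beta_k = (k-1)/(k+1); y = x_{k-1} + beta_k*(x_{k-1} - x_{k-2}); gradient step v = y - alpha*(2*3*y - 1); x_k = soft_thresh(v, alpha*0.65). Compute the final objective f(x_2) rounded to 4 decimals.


FISTA on f(x) = 3*x^2 - 1*x + 0.65*|x|
L = 6, alpha = 0.0602
Iteration 1: beta = 0.0, y = -1.9297 + 0.0*(-1.9297 + 1.9297) = -1.9297
  grad(y) = -12.5782, v = y - alpha*grad = -1.1725
  prox(v) = soft_thresh(-1.1725, 0.0391) = -1.1334
Iteration 2: beta = 0.3333, y = -1.1334 + 0.3333*(-1.1334 + 1.9297) = -0.8679
  grad(y) = -6.2075, v = y - alpha*grad = -0.4942
  prox(v) = soft_thresh(-0.4942, 0.0391) = -0.4551
f(x_2) = 3*(-0.4551)^2 - 1*(-0.4551) + 0.65*|-0.4551| = 1.3722


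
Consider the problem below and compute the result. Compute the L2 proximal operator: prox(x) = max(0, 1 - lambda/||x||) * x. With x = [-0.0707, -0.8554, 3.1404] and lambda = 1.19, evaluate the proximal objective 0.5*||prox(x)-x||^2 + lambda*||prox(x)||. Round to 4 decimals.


Step 1: Compute ||x||.
||x|| = 3.2556
Step 2: Compute scaling factor.
scale = max(0, 1 - 1.19/3.2556) = 0.6345
Step 3: prox(x) = [-0.0449, -0.5427, 1.9925]
||prox(x)|| = 2.0656
Step 4: Proximal objective.
0.5*||prox-x||^2 = 0.7081
lambda*||prox|| = 2.4581
Total = 3.1661


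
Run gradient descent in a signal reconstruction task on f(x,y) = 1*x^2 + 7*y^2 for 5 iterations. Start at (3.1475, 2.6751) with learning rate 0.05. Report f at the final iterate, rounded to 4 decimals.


Gradient descent on f(x,y) = 1*x^2 + 7*y^2.
Starting point: (3.1475, 2.6751), alpha = 0.05
Step 1: grad_x = 2*1*3.1475 = 6.295, grad_y = 2*7*2.6751 = 37.4514
  x_1 = 3.1475 - 0.05*6.295 = 2.8328
  y_1 = 2.6751 - 0.05*37.4514 = 0.8025
Step 2: grad_x = 2*1*2.8328 = 5.6655, grad_y = 2*7*0.8025 = 11.2354
  x_2 = 2.8328 - 0.05*5.6655 = 2.5495
  y_2 = 0.8025 - 0.05*11.2354 = 0.2408
Step 3: grad_x = 2*1*2.5495 = 5.099, grad_y = 2*7*0.2408 = 3.3706
  x_3 = 2.5495 - 0.05*5.099 = 2.2945
  y_3 = 0.2408 - 0.05*3.3706 = 0.0722
Step 4: grad_x = 2*1*2.2945 = 4.5891, grad_y = 2*7*0.0722 = 1.0112
  x_4 = 2.2945 - 0.05*4.5891 = 2.0651
  y_4 = 0.0722 - 0.05*1.0112 = 0.0217
Step 5: grad_x = 2*1*2.0651 = 4.1301, grad_y = 2*7*0.0217 = 0.3034
  x_5 = 2.0651 - 0.05*4.1301 = 1.8586
  y_5 = 0.0217 - 0.05*0.3034 = 0.0065
f(1.8586, 0.0065) = 1*1.8586^2 + 7*0.0065^2 = 3.4546


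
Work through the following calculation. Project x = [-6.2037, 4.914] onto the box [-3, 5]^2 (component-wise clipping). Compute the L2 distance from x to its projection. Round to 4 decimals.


Project each component onto [-3, 5].
clip(-6.2037) = -3.0, clip(4.914) = 4.914
Projection = [-3.0, 4.914]
Squared diffs: [10.2637, 0.0]
Distance = sqrt(10.2637) = 3.2037


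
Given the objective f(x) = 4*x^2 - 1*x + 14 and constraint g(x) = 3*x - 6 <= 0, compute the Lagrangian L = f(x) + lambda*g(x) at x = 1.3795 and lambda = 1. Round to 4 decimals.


Step 1: Evaluate f(x).
f(1.3795) = 4*1.3795^2 - 1*1.3795 + 14 = 20.2326
Step 2: Evaluate g(x).
g(1.3795) = 3*1.3795 - 6 = -1.8615
Step 3: Compute Lagrangian.
L = 20.2326 + 1*-1.8615 = 18.3711


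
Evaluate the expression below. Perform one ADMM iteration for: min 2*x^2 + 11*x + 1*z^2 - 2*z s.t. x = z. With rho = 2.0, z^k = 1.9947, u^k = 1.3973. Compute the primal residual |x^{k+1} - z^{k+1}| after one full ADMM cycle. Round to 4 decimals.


ADMM iteration with rho = 2.0, z^k = 1.9947, u^k = 1.3973
Step 1: x-update.
Minimize 2*x^2 + 11*x + (2.0/2)*(x - 1.9947 + 1.3973)^2
FOC: (2*2 + 2.0)*x = -11 + 2.0*(1.9947 - 1.3973)
x^{k+1} = -1.6342
Step 2: z-update.
Minimize 1*z^2 - 2*z + (2.0/2)*(-1.6342 - z + 1.3973)^2
FOC: (2*1 + 2.0)*z = 2 + 2.0*(-1.6342 + 1.3973)
z^{k+1} = 0.3816
Step 3: u-update.
u^{k+1} = 1.3973 - 1.6342 - 0.3816 = -0.6185
Step 4: Primal residual = |-1.6342 - 0.3816| = 2.0158


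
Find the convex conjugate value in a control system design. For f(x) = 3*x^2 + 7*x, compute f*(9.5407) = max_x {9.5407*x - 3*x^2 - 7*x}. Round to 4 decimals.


f*(y) = sup_x {y*x - a*x^2 - b*x} = sup_x {(y-b)*x - a*x^2}
FOC: (y - b) - 2a*x = 0 => x* = (y - b)/(2a)
x* = (9.5407 - 7)/(2*3) = 0.4235
f*(9.5407) = (y-b)^2/(4a) = (9.5407 - 7)^2/(4*3)
= 6.4552/12 = 0.5379


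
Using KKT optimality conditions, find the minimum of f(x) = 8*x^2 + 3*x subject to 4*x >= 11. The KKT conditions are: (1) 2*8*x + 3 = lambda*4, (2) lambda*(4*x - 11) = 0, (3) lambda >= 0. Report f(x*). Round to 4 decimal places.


Step 1: Try lambda = 0 (constraint inactive).
x_unc = -3/(2*8) = -0.1875
Check: 4*-0.1875 = -0.75 < 11 -- violated!
Step 2: Constraint must be active: 4*x = 11
x* = 11/4 = 2.75
lambda = (2*8*2.75 + 3)/4 = 11.75
Step 3: Compute optimal value.
f(x*) = 8*2.75^2 + 3*2.75 = 68.75


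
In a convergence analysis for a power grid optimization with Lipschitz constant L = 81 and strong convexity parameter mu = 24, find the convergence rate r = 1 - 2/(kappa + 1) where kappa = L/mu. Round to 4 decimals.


Step 1: Compute the condition number.
kappa = L/mu = 81/24 = 3.375
Step 2: Compute the convergence rate.
r = 1 - 2/(kappa + 1) = 1 - 2*mu/(L + mu) = (L - mu)/(L + mu) = 57/105 = 0.5429


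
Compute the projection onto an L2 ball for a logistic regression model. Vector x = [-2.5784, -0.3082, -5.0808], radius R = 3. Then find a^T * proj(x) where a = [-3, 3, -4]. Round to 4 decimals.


Step 1: Compute ||x|| (intermediates to 6 decimals).
||x|| = sqrt((-2.5784)^2 + (-0.3082)^2 + (-5.0808)^2) = 5.705932
Step 2: Project.
Since ||x|| > R, scale = R/||x|| = 3/5.705932 = 0.525769, proj(x) = scale * x
proj(x) = [-1.355643, -0.162042, -2.671327]
Step 3: Dot product.
a^T * proj(x) = -3*(-1.355643) + 3*(-0.162042) - 4*(-2.671327) = 14.2661


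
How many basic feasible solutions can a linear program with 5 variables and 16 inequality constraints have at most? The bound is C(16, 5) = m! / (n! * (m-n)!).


Each vertex corresponds to some choice of n active constraints out of m, so the number of vertices is at most C(m, n) = m! / (n!(m-n)!).
m = 16, n = 5
Numerator: 16 * 15 * 14 * 13 * 12
Denominator: 5! = 120
C(16, 5) = 4368


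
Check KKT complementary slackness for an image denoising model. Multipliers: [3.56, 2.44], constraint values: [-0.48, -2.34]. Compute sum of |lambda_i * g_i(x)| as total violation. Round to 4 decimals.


KKT complementary slackness check:
lambda_1 * g_1 = 3.56 * -0.48 = -1.7088
lambda_2 * g_2 = 2.44 * -2.34 = -5.7096
Total violation = 1.7088 + 5.7096 = 7.4184


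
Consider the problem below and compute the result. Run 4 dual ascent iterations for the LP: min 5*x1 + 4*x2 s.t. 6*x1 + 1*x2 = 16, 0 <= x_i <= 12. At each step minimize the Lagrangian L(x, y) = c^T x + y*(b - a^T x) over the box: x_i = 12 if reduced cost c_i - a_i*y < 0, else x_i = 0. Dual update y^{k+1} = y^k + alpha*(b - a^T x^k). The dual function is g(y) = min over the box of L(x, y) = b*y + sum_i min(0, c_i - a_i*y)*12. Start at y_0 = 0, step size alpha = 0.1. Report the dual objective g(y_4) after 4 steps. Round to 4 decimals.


Dual ascent for LP: min 5*x1 + 4*x2, 6*x1 + 1*x2 = 16, 0 <= x_i <= 12
Step 1: y^k = 0.0, reduced costs: (5.0, 4.0)
  x^k = (0.0, 0.0), subgradient = b - a^T x = 16.0
  y^{k+1} = 0.0 + 0.1*16.0 = 1.6
Step 2: y^k = 1.6, reduced costs: (-4.6, 2.4)
  x^k = (12.0, 0.0), subgradient = b - a^T x = -56.0
  y^{k+1} = 1.6 + 0.1*-56.0 = -4.0
Step 3: y^k = -4.0, reduced costs: (29.0, 8.0)
  x^k = (0.0, 0.0), subgradient = b - a^T x = 16.0
  y^{k+1} = -4.0 + 0.1*16.0 = -2.4
Step 4: y^k = -2.4, reduced costs: (19.4, 6.4)
  x^k = (0.0, 0.0), subgradient = b - a^T x = 16.0
  y^{k+1} = -2.4 + 0.1*16.0 = -0.8
Dual objective at y_4 = -0.8: reduced costs (9.8, 4.8), box minimizer x = (0.0, 0.0)
g(y_4) = b*y + (c1 - a1*y)*x1 + (c2 - a2*y)*x2 = 16*(-0.8) + 9.8*0.0 + 4.8*0.0 = -12.8 + 0.0 + 0.0 = -12.8


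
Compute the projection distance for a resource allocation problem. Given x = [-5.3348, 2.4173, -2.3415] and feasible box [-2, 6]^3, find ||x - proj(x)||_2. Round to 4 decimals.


Project each component onto [-2, 6].
clip(-5.3348) = -2.0, clip(2.4173) = 2.4173, clip(-2.3415) = -2.0
Projection = [-2.0, 2.4173, -2.0]
Squared diffs: [11.1209, 0.0, 0.1166]
Distance = sqrt(11.2375) = 3.3522


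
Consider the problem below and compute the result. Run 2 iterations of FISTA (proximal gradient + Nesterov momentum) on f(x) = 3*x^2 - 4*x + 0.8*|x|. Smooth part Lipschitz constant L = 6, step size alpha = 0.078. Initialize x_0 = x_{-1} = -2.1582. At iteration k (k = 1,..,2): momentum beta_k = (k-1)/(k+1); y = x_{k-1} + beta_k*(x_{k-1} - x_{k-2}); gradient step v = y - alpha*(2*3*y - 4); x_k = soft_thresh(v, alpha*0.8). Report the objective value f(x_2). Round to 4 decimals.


FISTA on f(x) = 3*x^2 - 4*x + 0.8*|x|
L = 6, alpha = 0.078
Iteration 1: beta = 0.0, y = -2.1582 + 0.0*(-2.1582 + 2.1582) = -2.1582
  grad(y) = -16.9492, v = y - alpha*grad = -0.8362
  prox(v) = soft_thresh(-0.8362, 0.0624) = -0.7738
Iteration 2: beta = 0.3333, y = -0.7738 + 0.3333*(-0.7738 + 2.1582) = -0.3123
  grad(y) = -5.8737, v = y - alpha*grad = 0.1459
  prox(v) = soft_thresh(0.1459, 0.0624) = 0.0835
f(x_2) = 3*0.0835^2 - 4*0.0835 + 0.8*|0.0835| = -0.2462


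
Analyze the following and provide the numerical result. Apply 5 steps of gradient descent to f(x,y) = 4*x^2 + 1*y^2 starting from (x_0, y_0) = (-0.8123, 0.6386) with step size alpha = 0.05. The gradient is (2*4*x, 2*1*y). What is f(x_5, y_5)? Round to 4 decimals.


Gradient descent on f(x,y) = 4*x^2 + 1*y^2.
Starting point: (-0.8123, 0.6386), alpha = 0.05
Step 1: grad_x = 2*4*-0.8123 = -6.4984, grad_y = 2*1*0.6386 = 1.2772
  x_1 = -0.8123 - 0.05*-6.4984 = -0.4874
  y_1 = 0.6386 - 0.05*1.2772 = 0.5747
Step 2: grad_x = 2*4*-0.4874 = -3.899, grad_y = 2*1*0.5747 = 1.1495
  x_2 = -0.4874 - 0.05*-3.899 = -0.2924
  y_2 = 0.5747 - 0.05*1.1495 = 0.5173
Step 3: grad_x = 2*4*-0.2924 = -2.3394, grad_y = 2*1*0.5173 = 1.0345
  x_3 = -0.2924 - 0.05*-2.3394 = -0.1755
  y_3 = 0.5173 - 0.05*1.0345 = 0.4655
Step 4: grad_x = 2*4*-0.1755 = -1.4037, grad_y = 2*1*0.4655 = 0.9311
  x_4 = -0.1755 - 0.05*-1.4037 = -0.1053
  y_4 = 0.4655 - 0.05*0.9311 = 0.419
Step 5: grad_x = 2*4*-0.1053 = -0.8422, grad_y = 2*1*0.419 = 0.838
  x_5 = -0.1053 - 0.05*-0.8422 = -0.0632
  y_5 = 0.419 - 0.05*0.838 = 0.3771
f(-0.0632, 0.3771) = 4*(-0.0632)^2 + 1*0.3771^2 = 0.1582


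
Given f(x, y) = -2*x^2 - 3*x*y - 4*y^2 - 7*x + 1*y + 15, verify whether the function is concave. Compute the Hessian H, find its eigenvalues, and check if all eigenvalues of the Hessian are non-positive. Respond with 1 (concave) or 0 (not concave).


The Hessian of f(x,y) = -2*x^2 - 3*x*y - 4*y^2 - 7*x + 1*y + 15 is:
H = [[-4, -3], [-3, -8]]
Trace = -4 - 8 = -12
Determinant = -4*-8 - (-3)^2 = 23
Discriminant = (-12)^2 - 4*23 = 52.0
Eigenvalues: lambda_1 = -9.6056, lambda_2 = -2.3944
The function is concave.

1


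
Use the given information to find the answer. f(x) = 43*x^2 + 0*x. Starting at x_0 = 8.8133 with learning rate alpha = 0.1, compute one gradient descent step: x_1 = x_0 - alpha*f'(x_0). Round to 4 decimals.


We compute the gradient at x_0 and apply the update.
f'(x) = 86*x + 0
f'(8.8133) = 86*8.8133 + 0 = 757.9438
x_1 = 8.8133 - 0.1*757.9438 = -66.9811


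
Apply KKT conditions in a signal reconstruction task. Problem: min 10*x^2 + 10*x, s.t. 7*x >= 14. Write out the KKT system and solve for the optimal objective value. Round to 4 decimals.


Step 1: Try lambda = 0 (constraint inactive).
x_unc = -10/(2*10) = -0.5
Check: 7*-0.5 = -3.5 < 14 -- violated!
Step 2: Constraint must be active: 7*x = 14
x* = 14/7 = 2.0
lambda = (2*10*2.0 + 10)/7 = 7.1429
Step 3: Compute optimal value.
f(x*) = 10*2.0^2 + 10*2.0 = 60.0


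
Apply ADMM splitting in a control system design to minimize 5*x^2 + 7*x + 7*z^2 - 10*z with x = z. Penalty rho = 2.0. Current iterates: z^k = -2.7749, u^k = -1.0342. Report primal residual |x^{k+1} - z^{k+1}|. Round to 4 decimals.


ADMM iteration with rho = 2.0, z^k = -2.7749, u^k = -1.0342
Step 1: x-update.
Minimize 5*x^2 + 7*x + (2.0/2)*(x + 2.7749 - 1.0342)^2
FOC: (2*5 + 2.0)*x = -7 + 2.0*(-2.7749 + 1.0342)
x^{k+1} = -0.8735
Step 2: z-update.
Minimize 7*z^2 - 10*z + (2.0/2)*(-0.8735 - z - 1.0342)^2
FOC: (2*7 + 2.0)*z = 10 + 2.0*(-0.8735 - 1.0342)
z^{k+1} = 0.3865
Step 3: u-update.
u^{k+1} = -1.0342 - 0.8735 - 0.3865 = -2.2942
Step 4: Primal residual = |-0.8735 - 0.3865| = 1.26


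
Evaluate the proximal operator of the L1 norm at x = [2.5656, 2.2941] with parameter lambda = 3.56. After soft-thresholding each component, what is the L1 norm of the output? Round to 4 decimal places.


Soft-thresholding with lambda = 3.56:
prox(2.5656) = sign(2.5656)*max(|2.5656| - 3.56, 0) = 0.0
prox(2.2941) = sign(2.2941)*max(|2.2941| - 3.56, 0) = 0.0
prox(x) = [0.0, 0.0]
||prox(x)||_1 = 0.0 + 0.0 = 0.0


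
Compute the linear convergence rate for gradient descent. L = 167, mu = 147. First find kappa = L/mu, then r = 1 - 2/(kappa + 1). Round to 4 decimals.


Step 1: Compute the condition number.
kappa = L/mu = 167/147 = 1.1361
Step 2: Compute the convergence rate.
r = 1 - 2/(kappa + 1) = 1 - 2*mu/(L + mu) = (L - mu)/(L + mu) = 20/314 = 0.0637


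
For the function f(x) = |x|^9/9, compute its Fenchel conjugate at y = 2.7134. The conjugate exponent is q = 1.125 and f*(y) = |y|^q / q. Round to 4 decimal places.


The conjugate exponent q satisfies 1/p + 1/q = 1.
p = 9, so q = 9/(9 - 1) = 1.125
|y|^q = 2.7134^1.125 = 3.074
f*(2.7134) = 3.074 / 1.125 = 2.7324


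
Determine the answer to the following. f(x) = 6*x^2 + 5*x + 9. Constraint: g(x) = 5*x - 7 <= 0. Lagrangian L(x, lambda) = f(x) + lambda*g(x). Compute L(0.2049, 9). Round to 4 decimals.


Step 1: Evaluate f(x).
f(0.2049) = 6*0.2049^2 + 5*0.2049 + 9 = 10.2764
Step 2: Evaluate g(x).
g(0.2049) = 5*0.2049 - 7 = -5.9755
Step 3: Compute Lagrangian.
L = 10.2764 + 9*-5.9755 = -43.5031


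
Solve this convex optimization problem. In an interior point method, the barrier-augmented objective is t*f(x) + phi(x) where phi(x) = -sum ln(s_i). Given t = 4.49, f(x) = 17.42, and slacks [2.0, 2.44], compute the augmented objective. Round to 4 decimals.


Step 1: Compute log-barrier.
ln values: [0.6931, 0.892]
phi = -(0.6931 + 0.892) = -1.5851
Step 2: Compute augmented objective.
t*f(x) = 4.49*17.42 = 78.2158
Total = 78.2158 - 1.5851 = 76.6307


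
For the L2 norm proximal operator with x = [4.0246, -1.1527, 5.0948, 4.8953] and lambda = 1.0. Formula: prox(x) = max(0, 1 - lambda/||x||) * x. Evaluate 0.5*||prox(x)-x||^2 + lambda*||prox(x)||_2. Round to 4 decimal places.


Step 1: Compute ||x||.
||x|| = 8.2126
Step 2: Compute scaling factor.
scale = max(0, 1 - 1.0/8.2126) = 0.8782
Step 3: prox(x) = [3.5345, -1.0123, 4.4744, 4.2992]
||prox(x)|| = 7.2126
Step 4: Proximal objective.
0.5*||prox-x||^2 = 0.5
lambda*||prox|| = 7.2126
Total = 7.7126


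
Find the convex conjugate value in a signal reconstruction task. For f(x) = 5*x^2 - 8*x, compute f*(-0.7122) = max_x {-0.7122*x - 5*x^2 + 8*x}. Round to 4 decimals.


f*(y) = sup_x {y*x - a*x^2 - b*x} = sup_x {(y-b)*x - a*x^2}
FOC: (y - b) - 2a*x = 0 => x* = (y - b)/(2a)
x* = (-0.7122 + 8)/(2*5) = 0.7288
f*(-0.7122) = (y-b)^2/(4a) = (-0.7122 + 8)^2/(4*5)
= 53.112/20 = 2.6556


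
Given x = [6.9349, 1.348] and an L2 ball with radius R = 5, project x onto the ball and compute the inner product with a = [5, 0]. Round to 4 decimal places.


Step 1: Compute ||x|| (intermediates to 6 decimals).
||x|| = sqrt(6.9349^2 + 1.348^2) = 7.064697
Step 2: Project.
Since ||x|| > R, scale = R/||x|| = 5/7.064697 = 0.707744, proj(x) = scale * x
proj(x) = [4.908134, 0.954039]
Step 3: Dot product.
a^T * proj(x) = 5*4.908134 + 0*0.954039 = 24.5407


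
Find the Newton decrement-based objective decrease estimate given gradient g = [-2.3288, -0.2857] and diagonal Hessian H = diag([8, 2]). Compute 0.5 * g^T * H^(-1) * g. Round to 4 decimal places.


Step 1: H is diagonal, so H^(-1) * g = [-0.2911, -0.1429].
Step 2: g^T H^(-1) g = sum_i g_i^2 / H_ii
  = (-2.3288)^2/8 + (-0.2857)^2/2
  = 0.6779 + 0.0408 = 0.7187
Step 3: Objective decrease = 0.5 * g^T H^(-1) g = 0.3594


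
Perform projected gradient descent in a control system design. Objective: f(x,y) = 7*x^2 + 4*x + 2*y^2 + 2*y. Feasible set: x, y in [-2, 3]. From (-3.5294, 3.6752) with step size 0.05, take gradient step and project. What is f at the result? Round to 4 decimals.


Step 1: Compute gradient at (-3.5294, 3.6752).
grad_x = 2*7*-3.5294 + 4 = -45.4116
grad_y = 2*2*3.6752 + 2 = 16.7008
Step 2: Gradient step.
x_raw = -3.5294 - 0.05*-45.4116 = -1.2588
y_raw = 3.6752 - 0.05*16.7008 = 2.8402
Step 3: Project onto [-2, 3].
x_proj = clip(-1.2588) = -1.2588
y_proj = clip(2.8402) = 2.8402
Step 4: Evaluate f.
f(-1.2588, 2.8402) = 27.8705


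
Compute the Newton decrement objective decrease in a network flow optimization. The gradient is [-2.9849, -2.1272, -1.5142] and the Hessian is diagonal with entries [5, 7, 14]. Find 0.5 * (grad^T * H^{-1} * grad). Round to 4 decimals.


Step 1: H is diagonal, so H^(-1) * g = [-0.597, -0.3039, -0.1082].
Step 2: g^T H^(-1) g = sum_i g_i^2 / H_ii
  = (-2.9849)^2/5 + (-2.1272)^2/7 + (-1.5142)^2/14
  = 1.7819 + 0.6464 + 0.1638 = 2.5921
Step 3: Objective decrease = 0.5 * g^T H^(-1) g = 1.2961


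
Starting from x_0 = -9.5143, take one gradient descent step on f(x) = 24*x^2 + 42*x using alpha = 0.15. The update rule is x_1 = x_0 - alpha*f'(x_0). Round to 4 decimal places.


We compute the gradient at x_0 and apply the update.
f'(x) = 48*x + 42
f'(-9.5143) = 48*-9.5143 + 42 = -414.6864
x_1 = -9.5143 - 0.15*-414.6864 = 52.6887


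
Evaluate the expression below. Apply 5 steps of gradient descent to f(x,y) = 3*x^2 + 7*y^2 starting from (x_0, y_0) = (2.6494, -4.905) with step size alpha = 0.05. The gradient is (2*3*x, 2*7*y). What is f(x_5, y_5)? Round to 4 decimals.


Gradient descent on f(x,y) = 3*x^2 + 7*y^2.
Starting point: (2.6494, -4.905), alpha = 0.05
Step 1: grad_x = 2*3*2.6494 = 15.8964, grad_y = 2*7*-4.905 = -68.67
  x_1 = 2.6494 - 0.05*15.8964 = 1.8546
  y_1 = -4.905 - 0.05*-68.67 = -1.4715
Step 2: grad_x = 2*3*1.8546 = 11.1275, grad_y = 2*7*-1.4715 = -20.601
  x_2 = 1.8546 - 0.05*11.1275 = 1.2982
  y_2 = -1.4715 - 0.05*-20.601 = -0.4415
Step 3: grad_x = 2*3*1.2982 = 7.7892, grad_y = 2*7*-0.4415 = -6.1803
  x_3 = 1.2982 - 0.05*7.7892 = 0.9087
  y_3 = -0.4415 - 0.05*-6.1803 = -0.1324
Step 4: grad_x = 2*3*0.9087 = 5.4525, grad_y = 2*7*-0.1324 = -1.8541
  x_4 = 0.9087 - 0.05*5.4525 = 0.6361
  y_4 = -0.1324 - 0.05*-1.8541 = -0.0397
Step 5: grad_x = 2*3*0.6361 = 3.8167, grad_y = 2*7*-0.0397 = -0.5562
  x_5 = 0.6361 - 0.05*3.8167 = 0.4453
  y_5 = -0.0397 - 0.05*-0.5562 = -0.0119
f(0.4453, -0.0119) = 3*0.4453^2 + 7*(-0.0119)^2 = 0.5958


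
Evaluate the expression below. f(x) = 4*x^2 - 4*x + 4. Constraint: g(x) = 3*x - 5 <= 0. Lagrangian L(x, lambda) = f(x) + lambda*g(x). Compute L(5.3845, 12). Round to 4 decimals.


Step 1: Evaluate f(x).
f(5.3845) = 4*5.3845^2 - 4*5.3845 + 4 = 98.4334
Step 2: Evaluate g(x).
g(5.3845) = 3*5.3845 - 5 = 11.1535
Step 3: Compute Lagrangian.
L = 98.4334 + 12*11.1535 = 232.2754


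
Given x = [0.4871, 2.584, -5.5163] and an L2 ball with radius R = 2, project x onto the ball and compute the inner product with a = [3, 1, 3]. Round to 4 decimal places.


Step 1: Compute ||x|| (intermediates to 6 decimals).
||x|| = sqrt(0.4871^2 + 2.584^2 + (-5.5163)^2) = 6.110965
Step 2: Project.
Since ||x|| > R, scale = R/||x|| = 2/6.110965 = 0.327281, proj(x) = scale * x
proj(x) = [0.159419, 0.845694, -1.80538]
Step 3: Dot product.
a^T * proj(x) = 3*0.159419 + 1*0.845694 + 3*(-1.80538) = -4.0922


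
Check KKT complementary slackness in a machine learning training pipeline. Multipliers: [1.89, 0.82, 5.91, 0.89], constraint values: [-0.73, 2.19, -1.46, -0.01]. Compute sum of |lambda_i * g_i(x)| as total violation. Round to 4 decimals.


KKT complementary slackness check:
lambda_1 * g_1 = 1.89 * -0.73 = -1.3797
lambda_2 * g_2 = 0.82 * 2.19 = 1.7958
lambda_3 * g_3 = 5.91 * -1.46 = -8.6286
lambda_4 * g_4 = 0.89 * -0.01 = -0.0089
Total violation = 1.3797 + 1.7958 + 8.6286 + 0.0089 = 11.813


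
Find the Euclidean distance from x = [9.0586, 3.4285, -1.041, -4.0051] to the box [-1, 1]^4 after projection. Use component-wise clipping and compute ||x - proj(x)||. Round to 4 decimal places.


Project each component onto [-1, 1].
clip(9.0586) = 1.0, clip(3.4285) = 1.0, clip(-1.041) = -1.0, clip(-4.0051) = -1.0
Projection = [1.0, 1.0, -1.0, -1.0]
Squared diffs: [64.941, 5.8976, 0.0017, 9.0306]
Distance = sqrt(79.8709) = 8.9371


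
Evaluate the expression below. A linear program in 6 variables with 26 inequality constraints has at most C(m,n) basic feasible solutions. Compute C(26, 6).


Each vertex corresponds to some choice of n active constraints out of m, so the number of vertices is at most C(m, n) = m! / (n!(m-n)!).
m = 26, n = 6
Numerator: 26 * 25 * 24 * 23 * 22 * 21
Denominator: 6! = 720
C(26, 6) = 230230


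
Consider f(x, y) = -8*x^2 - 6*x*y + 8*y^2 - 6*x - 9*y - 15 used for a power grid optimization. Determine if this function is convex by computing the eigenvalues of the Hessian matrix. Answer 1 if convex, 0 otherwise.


The Hessian of f(x,y) = -8*x^2 - 6*x*y + 8*y^2 - 6*x - 9*y - 15 is:
H = [[-16, -6], [-6, 16]]
Trace = -16 + 16 = 0
Determinant = -16*16 - (-6)^2 = -292
Discriminant = (0)^2 - 4*-292 = 1168.0
Eigenvalues: lambda_1 = -17.088, lambda_2 = 17.088
The function is not convex.

0


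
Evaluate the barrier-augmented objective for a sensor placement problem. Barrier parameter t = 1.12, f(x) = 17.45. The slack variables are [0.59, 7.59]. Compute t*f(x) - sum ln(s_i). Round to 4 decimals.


Step 1: Compute log-barrier.
ln values: [-0.5276, 2.0268]
phi = -(-0.5276 + 2.0268) = -1.4992
Step 2: Compute augmented objective.
t*f(x) = 1.12*17.45 = 19.544
Total = 19.544 - 1.4992 = 18.0448


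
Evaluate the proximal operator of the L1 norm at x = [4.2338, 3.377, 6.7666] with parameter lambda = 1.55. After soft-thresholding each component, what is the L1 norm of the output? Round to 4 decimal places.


Soft-thresholding with lambda = 1.55:
prox(4.2338) = sign(4.2338)*max(|4.2338| - 1.55, 0) = 2.6838
prox(3.377) = sign(3.377)*max(|3.377| - 1.55, 0) = 1.827
prox(6.7666) = sign(6.7666)*max(|6.7666| - 1.55, 0) = 5.2166
prox(x) = [2.6838, 1.827, 5.2166]
||prox(x)||_1 = 2.6838 + 1.827 + 5.2166 = 9.7274


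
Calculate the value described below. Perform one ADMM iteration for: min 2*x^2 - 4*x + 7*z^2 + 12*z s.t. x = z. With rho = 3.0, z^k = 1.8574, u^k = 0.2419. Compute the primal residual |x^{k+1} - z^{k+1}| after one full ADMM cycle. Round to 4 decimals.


ADMM iteration with rho = 3.0, z^k = 1.8574, u^k = 0.2419
Step 1: x-update.
Minimize 2*x^2 - 4*x + (3.0/2)*(x - 1.8574 + 0.2419)^2
FOC: (2*2 + 3.0)*x = 4 + 3.0*(1.8574 - 0.2419)
x^{k+1} = 1.2638
Step 2: z-update.
Minimize 7*z^2 + 12*z + (3.0/2)*(1.2638 - z + 0.2419)^2
FOC: (2*7 + 3.0)*z = -12 + 3.0*(1.2638 + 0.2419)
z^{k+1} = -0.4402
Step 3: u-update.
u^{k+1} = 0.2419 + 1.2638 + 0.4402 = 1.9459
Step 4: Primal residual = |1.2638 + 0.4402| = 1.704


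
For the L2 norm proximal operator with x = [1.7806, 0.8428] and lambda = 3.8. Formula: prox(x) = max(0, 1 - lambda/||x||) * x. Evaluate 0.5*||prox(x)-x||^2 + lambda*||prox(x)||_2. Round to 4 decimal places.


Step 1: Compute ||x||.
||x|| = 1.97
Step 2: Compute scaling factor.
scale = max(0, 1 - 3.8/1.97) = 0.0
Step 3: prox(x) = [0.0, 0.0]
||prox(x)|| = 0.0
Step 4: Proximal objective.
0.5*||prox-x||^2 = 1.9404
lambda*||prox|| = 0.0
Total = 1.9404


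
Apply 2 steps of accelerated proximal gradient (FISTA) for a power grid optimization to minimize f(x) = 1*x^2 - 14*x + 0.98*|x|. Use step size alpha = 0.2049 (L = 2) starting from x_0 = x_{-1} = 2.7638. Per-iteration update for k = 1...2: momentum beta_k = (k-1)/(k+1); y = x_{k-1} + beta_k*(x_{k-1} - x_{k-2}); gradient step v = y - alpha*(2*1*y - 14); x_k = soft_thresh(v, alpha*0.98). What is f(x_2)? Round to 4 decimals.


FISTA on f(x) = 1*x^2 - 14*x + 0.98*|x|
L = 2, alpha = 0.2049
Iteration 1: beta = 0.0, y = 2.7638 + 0.0*(2.7638 - 2.7638) = 2.7638
  grad(y) = -8.4724, v = y - alpha*grad = 4.4998
  prox(v) = soft_thresh(4.4998, 0.2008) = 4.299
Iteration 2: beta = 0.3333, y = 4.299 + 0.3333*(4.299 - 2.7638) = 4.8107
  grad(y) = -4.3786, v = y - alpha*grad = 5.7079
  prox(v) = soft_thresh(5.7079, 0.2008) = 5.5071
f(x_2) = 1*5.5071^2 - 14*5.5071 + 0.98*|5.5071| = -41.3743


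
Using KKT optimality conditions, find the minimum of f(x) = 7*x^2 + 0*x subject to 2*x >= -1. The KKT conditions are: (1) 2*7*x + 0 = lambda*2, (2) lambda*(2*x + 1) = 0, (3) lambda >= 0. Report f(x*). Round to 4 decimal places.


Step 1: Try lambda = 0 (constraint inactive).
Stationarity: 2*7*x + 0 = 0
x* = 0/(2*7) = 0.0
Check constraint: 2*0.0 = 0.0 >= -1 -- satisfied.
Step 2: Compute optimal value.
f(x*) = 7*0.0^2 + 0*0.0 = 0.0


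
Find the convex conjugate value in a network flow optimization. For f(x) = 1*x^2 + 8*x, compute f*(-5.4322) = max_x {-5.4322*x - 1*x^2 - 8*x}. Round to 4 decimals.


f*(y) = sup_x {y*x - a*x^2 - b*x} = sup_x {(y-b)*x - a*x^2}
FOC: (y - b) - 2a*x = 0 => x* = (y - b)/(2a)
x* = (-5.4322 - 8)/(2*1) = -6.7161
f*(-5.4322) = (y-b)^2/(4a) = (-5.4322 - 8)^2/(4*1)
= 180.424/4 = 45.106


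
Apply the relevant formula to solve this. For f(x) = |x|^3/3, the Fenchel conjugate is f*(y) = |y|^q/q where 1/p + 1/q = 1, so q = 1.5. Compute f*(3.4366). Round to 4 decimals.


The conjugate exponent q satisfies 1/p + 1/q = 1.
p = 3, so q = 3/(3 - 1) = 1.5
|y|^q = 3.4366^1.5 = 6.3708
f*(3.4366) = 6.3708 / 1.5 = 4.2472


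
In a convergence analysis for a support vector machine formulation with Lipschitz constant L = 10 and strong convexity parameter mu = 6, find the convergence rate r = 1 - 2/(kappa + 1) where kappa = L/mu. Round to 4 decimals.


Step 1: Compute the condition number.
kappa = L/mu = 10/6 = 1.6667
Step 2: Compute the convergence rate.
r = 1 - 2/(kappa + 1) = 1 - 2*mu/(L + mu) = (L - mu)/(L + mu) = 4/16 = 0.25


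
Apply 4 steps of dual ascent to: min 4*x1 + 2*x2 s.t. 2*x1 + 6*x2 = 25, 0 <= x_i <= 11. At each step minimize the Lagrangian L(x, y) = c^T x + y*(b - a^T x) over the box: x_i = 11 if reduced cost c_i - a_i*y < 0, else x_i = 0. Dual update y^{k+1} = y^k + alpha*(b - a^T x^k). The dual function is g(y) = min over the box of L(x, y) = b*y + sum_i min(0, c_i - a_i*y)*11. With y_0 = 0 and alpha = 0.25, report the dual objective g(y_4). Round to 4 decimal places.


Dual ascent for LP: min 4*x1 + 2*x2, 2*x1 + 6*x2 = 25, 0 <= x_i <= 11
Step 1: y^k = 0.0, reduced costs: (4.0, 2.0)
  x^k = (0.0, 0.0), subgradient = b - a^T x = 25.0
  y^{k+1} = 0.0 + 0.25*25.0 = 6.25
Step 2: y^k = 6.25, reduced costs: (-8.5, -35.5)
  x^k = (11.0, 11.0), subgradient = b - a^T x = -63.0
  y^{k+1} = 6.25 + 0.25*-63.0 = -9.5
Step 3: y^k = -9.5, reduced costs: (23.0, 59.0)
  x^k = (0.0, 0.0), subgradient = b - a^T x = 25.0
  y^{k+1} = -9.5 + 0.25*25.0 = -3.25
Step 4: y^k = -3.25, reduced costs: (10.5, 21.5)
  x^k = (0.0, 0.0), subgradient = b - a^T x = 25.0
  y^{k+1} = -3.25 + 0.25*25.0 = 3.0
Dual objective at y_4 = 3.0: reduced costs (-2.0, -16.0), box minimizer x = (11.0, 11.0)
g(y_4) = b*y + (c1 - a1*y)*x1 + (c2 - a2*y)*x2 = 25*3.0 + (-2.0)*11.0 + (-16.0)*11.0 = 75.0 - 22.0 - 176.0 = -123.0


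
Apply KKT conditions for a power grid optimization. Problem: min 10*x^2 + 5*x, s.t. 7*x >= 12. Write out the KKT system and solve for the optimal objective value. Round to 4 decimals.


Step 1: Try lambda = 0 (constraint inactive).
x_unc = -5/(2*10) = -0.25
Check: 7*-0.25 = -1.75 < 12 -- violated!
Step 2: Constraint must be active: 7*x = 12
x* = 12/7 = 1.7143 (rounded; the exact value 12/7 is used below)
lambda = (2*10*(12/7) + 5)/7 = 5.6122
Step 3: Compute optimal value.
f(x*) = 10*(12/7)^2 + 5*(12/7) = 37.9592


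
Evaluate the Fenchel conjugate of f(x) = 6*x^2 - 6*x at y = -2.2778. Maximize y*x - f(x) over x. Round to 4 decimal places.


f*(y) = sup_x {y*x - a*x^2 - b*x} = sup_x {(y-b)*x - a*x^2}
FOC: (y - b) - 2a*x = 0 => x* = (y - b)/(2a)
x* = (-2.2778 + 6)/(2*6) = 0.3102
f*(-2.2778) = (y-b)^2/(4a) = (-2.2778 + 6)^2/(4*6)
= 13.8548/24 = 0.5773


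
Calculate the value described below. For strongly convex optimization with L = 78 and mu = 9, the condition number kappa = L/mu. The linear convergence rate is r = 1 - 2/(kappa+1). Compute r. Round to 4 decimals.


Step 1: Compute the condition number.
kappa = L/mu = 78/9 = 8.6667
Step 2: Compute the convergence rate.
r = 1 - 2/(kappa + 1) = 1 - 2*mu/(L + mu) = (L - mu)/(L + mu) = 69/87 = 0.7931


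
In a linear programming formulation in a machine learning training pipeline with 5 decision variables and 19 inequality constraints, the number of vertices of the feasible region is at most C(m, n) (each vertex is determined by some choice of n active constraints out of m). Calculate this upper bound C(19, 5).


Each vertex corresponds to some choice of n active constraints out of m, so the number of vertices is at most C(m, n) = m! / (n!(m-n)!).
m = 19, n = 5
Numerator: 19 * 18 * 17 * 16 * 15
Denominator: 5! = 120
C(19, 5) = 11628


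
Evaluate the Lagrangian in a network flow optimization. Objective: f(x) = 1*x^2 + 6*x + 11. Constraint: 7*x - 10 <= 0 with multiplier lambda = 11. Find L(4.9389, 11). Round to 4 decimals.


Step 1: Evaluate f(x).
f(4.9389) = 1*4.9389^2 + 6*4.9389 + 11 = 65.0261
Step 2: Evaluate g(x).
g(4.9389) = 7*4.9389 - 10 = 24.5723
Step 3: Compute Lagrangian.
L = 65.0261 + 11*24.5723 = 335.3214


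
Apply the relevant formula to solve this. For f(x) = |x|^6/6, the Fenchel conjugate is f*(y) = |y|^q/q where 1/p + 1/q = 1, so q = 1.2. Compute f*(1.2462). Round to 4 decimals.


The conjugate exponent q satisfies 1/p + 1/q = 1.
p = 6, so q = 6/(6 - 1) = 1.2
|y|^q = 1.2462^1.2 = 1.3023
f*(1.2462) = 1.3023 / 1.2 = 1.0852


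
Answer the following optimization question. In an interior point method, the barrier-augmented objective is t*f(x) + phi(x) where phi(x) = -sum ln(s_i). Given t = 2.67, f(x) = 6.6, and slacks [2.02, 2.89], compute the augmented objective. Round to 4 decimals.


Step 1: Compute log-barrier.
ln values: [0.7031, 1.0613]
phi = -(0.7031 + 1.0613) = -1.7644
Step 2: Compute augmented objective.
t*f(x) = 2.67*6.6 = 17.622
Total = 17.622 - 1.7644 = 15.8576


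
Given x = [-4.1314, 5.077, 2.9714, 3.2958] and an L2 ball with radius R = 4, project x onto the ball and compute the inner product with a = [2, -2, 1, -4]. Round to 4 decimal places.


Step 1: Compute ||x|| (intermediates to 6 decimals).
||x|| = sqrt((-4.1314)^2 + 5.077^2 + 2.9714^2 + 3.2958^2) = 7.907965
Step 2: Project.
Since ||x|| > R, scale = R/||x|| = 4/7.907965 = 0.505819, proj(x) = scale * x
proj(x) = [-2.089741, 2.568043, 1.502991, 1.667078]
Step 3: Dot product.
a^T * proj(x) = 2*(-2.089741) - 2*2.568043 + 1*1.502991 - 4*1.667078 = -14.4809


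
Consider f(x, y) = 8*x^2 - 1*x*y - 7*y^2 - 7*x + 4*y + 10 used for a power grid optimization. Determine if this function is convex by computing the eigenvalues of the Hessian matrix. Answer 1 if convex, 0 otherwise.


The Hessian of f(x,y) = 8*x^2 - 1*x*y - 7*y^2 - 7*x + 4*y + 10 is:
H = [[16, -1], [-1, -14]]
Trace = 16 - 14 = 2
Determinant = 16*-14 - (-1)^2 = -225
Discriminant = (2)^2 - 4*-225 = 904.0
Eigenvalues: lambda_1 = -14.0333, lambda_2 = 16.0333
The function is not convex.

0


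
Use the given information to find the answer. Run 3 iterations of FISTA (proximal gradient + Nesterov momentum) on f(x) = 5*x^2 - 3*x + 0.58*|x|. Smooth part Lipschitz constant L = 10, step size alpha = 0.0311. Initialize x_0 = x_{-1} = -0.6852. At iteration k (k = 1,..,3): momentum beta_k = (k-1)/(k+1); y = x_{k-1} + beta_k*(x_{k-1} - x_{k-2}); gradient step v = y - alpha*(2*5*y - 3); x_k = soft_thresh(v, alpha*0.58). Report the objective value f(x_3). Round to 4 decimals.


FISTA on f(x) = 5*x^2 - 3*x + 0.58*|x|
L = 10, alpha = 0.0311
Iteration 1: beta = 0.0, y = -0.6852 + 0.0*(-0.6852 + 0.6852) = -0.6852
  grad(y) = -9.852, v = y - alpha*grad = -0.3788
  prox(v) = soft_thresh(-0.3788, 0.018) = -0.3608
Iteration 2: beta = 0.3333, y = -0.3608 + 0.3333*(-0.3608 + 0.6852) = -0.2526
  grad(y) = -5.5262, v = y - alpha*grad = -0.0808
  prox(v) = soft_thresh(-0.0808, 0.018) = -0.0627
Iteration 3: beta = 0.5, y = -0.0627 + 0.5*(-0.0627 + 0.3608) = 0.0863
  grad(y) = -2.1369, v = y - alpha*grad = 0.1528
  prox(v) = soft_thresh(0.1528, 0.018) = 0.1347
f(x_3) = 5*0.1347^2 - 3*0.1347 + 0.58*|0.1347| = -0.2353


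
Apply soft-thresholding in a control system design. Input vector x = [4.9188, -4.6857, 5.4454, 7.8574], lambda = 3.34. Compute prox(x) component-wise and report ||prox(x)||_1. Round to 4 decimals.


Soft-thresholding with lambda = 3.34:
prox(4.9188) = sign(4.9188)*max(|4.9188| - 3.34, 0) = 1.5788
prox(-4.6857) = sign(-4.6857)*max(|-4.6857| - 3.34, 0) = -1.3457
prox(5.4454) = sign(5.4454)*max(|5.4454| - 3.34, 0) = 2.1054
prox(7.8574) = sign(7.8574)*max(|7.8574| - 3.34, 0) = 4.5174
prox(x) = [1.5788, -1.3457, 2.1054, 4.5174]
||prox(x)||_1 = 1.5788 + 1.3457 + 2.1054 + 4.5174 = 9.5473


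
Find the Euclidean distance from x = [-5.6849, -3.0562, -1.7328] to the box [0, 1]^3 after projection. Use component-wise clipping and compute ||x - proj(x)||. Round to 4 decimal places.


Project each component onto [0, 1].
clip(-5.6849) = 0.0, clip(-3.0562) = 0.0, clip(-1.7328) = 0.0
Projection = [0.0, 0.0, 0.0]
Squared diffs: [32.3181, 9.3404, 3.0026]
Distance = sqrt(44.6611) = 6.6829


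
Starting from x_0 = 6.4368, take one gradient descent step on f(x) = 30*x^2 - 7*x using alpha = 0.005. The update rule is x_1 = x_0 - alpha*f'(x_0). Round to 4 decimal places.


We compute the gradient at x_0 and apply the update.
f'(x) = 60*x - 7
f'(6.4368) = 60*6.4368 - 7 = 379.208
x_1 = 6.4368 - 0.005*379.208 = 4.5408


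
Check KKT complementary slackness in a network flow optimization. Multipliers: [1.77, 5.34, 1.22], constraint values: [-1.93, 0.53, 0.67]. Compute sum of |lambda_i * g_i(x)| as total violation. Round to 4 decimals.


KKT complementary slackness check:
lambda_1 * g_1 = 1.77 * -1.93 = -3.4161
lambda_2 * g_2 = 5.34 * 0.53 = 2.8302
lambda_3 * g_3 = 1.22 * 0.67 = 0.8174
Total violation = 3.4161 + 2.8302 + 0.8174 = 7.0637


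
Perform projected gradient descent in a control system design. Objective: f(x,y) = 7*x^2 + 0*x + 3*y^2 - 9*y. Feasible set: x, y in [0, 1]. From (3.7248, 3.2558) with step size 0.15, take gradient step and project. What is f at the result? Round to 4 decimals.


Step 1: Compute gradient at (3.7248, 3.2558).
grad_x = 2*7*3.7248 + 0 = 52.1472
grad_y = 2*3*3.2558 - 9 = 10.5348
Step 2: Gradient step.
x_raw = 3.7248 - 0.15*52.1472 = -4.0973
y_raw = 3.2558 - 0.15*10.5348 = 1.6756
Step 3: Project onto [0, 1].
x_proj = clip(-4.0973) = 0.0
y_proj = clip(1.6756) = 1.0
Step 4: Evaluate f.
f(0.0, 1.0) = -6.0


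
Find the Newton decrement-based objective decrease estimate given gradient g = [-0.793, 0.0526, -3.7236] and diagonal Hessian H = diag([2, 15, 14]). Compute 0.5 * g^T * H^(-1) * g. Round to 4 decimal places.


Step 1: H is diagonal, so H^(-1) * g = [-0.3965, 0.0035, -0.266].
Step 2: g^T H^(-1) g = sum_i g_i^2 / H_ii
  = (-0.793)^2/2 + (0.0526)^2/15 + (-3.7236)^2/14
  = 0.3144 + 0.0002 + 0.9904 = 1.305
Step 3: Objective decrease = 0.5 * g^T H^(-1) g = 0.6525


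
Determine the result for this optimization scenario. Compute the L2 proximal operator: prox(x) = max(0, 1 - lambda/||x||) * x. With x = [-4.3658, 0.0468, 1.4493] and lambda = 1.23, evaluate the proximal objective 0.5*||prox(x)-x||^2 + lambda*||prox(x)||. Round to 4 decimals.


Step 1: Compute ||x||.
||x|| = 4.6003
Step 2: Compute scaling factor.
scale = max(0, 1 - 1.23/4.6003) = 0.7326
Step 3: prox(x) = [-3.1985, 0.0343, 1.0618]
||prox(x)|| = 3.3703
Step 4: Proximal objective.
0.5*||prox-x||^2 = 0.7565
lambda*||prox|| = 4.1455
Total = 4.9019


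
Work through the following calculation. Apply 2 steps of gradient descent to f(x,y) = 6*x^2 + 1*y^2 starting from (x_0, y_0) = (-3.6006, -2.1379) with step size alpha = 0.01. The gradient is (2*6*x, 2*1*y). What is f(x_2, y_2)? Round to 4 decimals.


Gradient descent on f(x,y) = 6*x^2 + 1*y^2.
Starting point: (-3.6006, -2.1379), alpha = 0.01
Step 1: grad_x = 2*6*-3.6006 = -43.2072, grad_y = 2*1*-2.1379 = -4.2758
  x_1 = -3.6006 - 0.01*-43.2072 = -3.1685
  y_1 = -2.1379 - 0.01*-4.2758 = -2.0951
Step 2: grad_x = 2*6*-3.1685 = -38.0223, grad_y = 2*1*-2.0951 = -4.1903
  x_2 = -3.1685 - 0.01*-38.0223 = -2.7883
  y_2 = -2.0951 - 0.01*-4.1903 = -2.0532
f(-2.7883, -2.0532) = 6*(-2.7883)^2 + 1*(-2.0532)^2 = 50.8636


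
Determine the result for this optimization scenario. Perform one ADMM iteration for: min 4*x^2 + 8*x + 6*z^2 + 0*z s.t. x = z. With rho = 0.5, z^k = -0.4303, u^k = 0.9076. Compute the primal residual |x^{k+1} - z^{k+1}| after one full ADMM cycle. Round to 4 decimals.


ADMM iteration with rho = 0.5, z^k = -0.4303, u^k = 0.9076
Step 1: x-update.
Minimize 4*x^2 + 8*x + (0.5/2)*(x + 0.4303 + 0.9076)^2
FOC: (2*4 + 0.5)*x = -8 + 0.5*(-0.4303 - 0.9076)
x^{k+1} = -1.0199
Step 2: z-update.
Minimize 6*z^2 + 0*z + (0.5/2)*(-1.0199 - z + 0.9076)^2
FOC: (2*6 + 0.5)*z = 0 + 0.5*(-1.0199 + 0.9076)
z^{k+1} = -0.0045
Step 3: u-update.
u^{k+1} = 0.9076 - 1.0199 + 0.0045 = -0.1078
Step 4: Primal residual = |-1.0199 + 0.0045| = 1.0154
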